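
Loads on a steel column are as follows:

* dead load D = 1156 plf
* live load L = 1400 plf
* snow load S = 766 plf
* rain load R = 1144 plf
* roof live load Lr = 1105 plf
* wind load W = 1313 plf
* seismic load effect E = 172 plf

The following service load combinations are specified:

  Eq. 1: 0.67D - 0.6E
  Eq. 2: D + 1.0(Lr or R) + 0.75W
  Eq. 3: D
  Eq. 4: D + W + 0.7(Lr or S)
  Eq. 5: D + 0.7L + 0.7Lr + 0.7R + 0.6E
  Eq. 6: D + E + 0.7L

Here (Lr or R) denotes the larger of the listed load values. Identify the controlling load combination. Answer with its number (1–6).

Combination 5

(Lr or R) → R = 1144 plf; (Lr or S) → Lr = 1105 plf.
Eq. 1: 0.67(1156) - 0.6(172) = 671.3
Eq. 2: 1.0(1156) + 1.0(1144) + 0.75(1313) = 3284.8
Eq. 3: 1.0(1156) = 1156.0
Eq. 4: 1.0(1156) + 1.0(1313) + 0.7(1105) = 3242.5
Eq. 5: 1.0(1156) + 0.7(1400) + 0.7(1105) + 0.7(1144) + 0.6(172) = 3813.5
Eq. 6: 1.0(1156) + 1.0(172) + 0.7(1400) = 2308.0
The largest value is 3813.5 plf from combination 5.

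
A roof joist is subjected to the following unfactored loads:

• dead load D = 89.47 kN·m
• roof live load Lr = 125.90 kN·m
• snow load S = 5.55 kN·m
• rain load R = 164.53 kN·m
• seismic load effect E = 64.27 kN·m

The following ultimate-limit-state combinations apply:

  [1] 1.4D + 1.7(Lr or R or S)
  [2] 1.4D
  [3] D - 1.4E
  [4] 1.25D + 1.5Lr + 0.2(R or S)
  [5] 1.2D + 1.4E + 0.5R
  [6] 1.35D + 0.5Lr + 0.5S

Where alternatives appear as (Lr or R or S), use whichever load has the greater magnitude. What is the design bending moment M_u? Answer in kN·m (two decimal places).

404.96 kN·m

(Lr or R or S) → R = 164.53 kN·m; (R or S) → R = 164.53 kN·m.
[1] 1.4(89.47) + 1.7(164.53) = 404.96
[2] 1.4(89.47) = 125.26
[3] 1.0(89.47) - 1.4(64.27) = -0.51
[4] 1.25(89.47) + 1.5(125.90) + 0.2(164.53) = 333.59
[5] 1.2(89.47) + 1.4(64.27) + 0.5(164.53) = 279.61
[6] 1.35(89.47) + 0.5(125.90) + 0.5(5.55) = 186.51
Maximum is from combination 1.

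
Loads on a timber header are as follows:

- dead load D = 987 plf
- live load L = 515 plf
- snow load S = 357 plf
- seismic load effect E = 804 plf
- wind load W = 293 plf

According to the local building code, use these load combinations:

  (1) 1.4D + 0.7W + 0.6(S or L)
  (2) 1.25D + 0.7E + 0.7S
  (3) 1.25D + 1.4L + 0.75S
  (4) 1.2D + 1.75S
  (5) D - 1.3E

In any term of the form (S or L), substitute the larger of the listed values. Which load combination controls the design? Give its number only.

Combination 3

(S or L) → L = 515 plf.
(1) 1.4(987) + 0.7(293) + 0.6(515) = 1381.80 + 205.10 + 309.00 = 1895.90
(2) 1.25(987) + 0.7(804) + 0.7(357) = 1233.75 + 562.80 + 249.90 = 2046.45
(3) 1.25(987) + 1.4(515) + 0.75(357) = 1233.75 + 721.00 + 267.75 = 2222.50
(4) 1.2(987) + 1.75(357) = 1184.40 + 624.75 = 1809.15
(5) 1.0(987) - 1.3(804) = 987.00 - 1045.20 = -58.20
The largest value is 2222.50 plf from combination 3.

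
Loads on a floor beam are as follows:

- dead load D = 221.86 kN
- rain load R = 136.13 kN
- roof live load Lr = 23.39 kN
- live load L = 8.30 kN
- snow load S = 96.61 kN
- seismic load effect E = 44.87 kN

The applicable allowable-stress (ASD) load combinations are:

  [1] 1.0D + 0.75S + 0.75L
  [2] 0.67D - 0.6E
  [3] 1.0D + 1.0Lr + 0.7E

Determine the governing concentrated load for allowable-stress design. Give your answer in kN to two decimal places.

300.54 kN

[1] 1.0(221.86) + 0.75(96.61) + 0.75(8.30) = 300.54
[2] 0.67(221.86) - 0.6(44.87) = 121.72
[3] 1.0(221.86) + 1.0(23.39) + 0.7(44.87) = 221.86 + 23.39 + 31.41 = 276.66
The controlling combination is 1, giving 300.54 kN.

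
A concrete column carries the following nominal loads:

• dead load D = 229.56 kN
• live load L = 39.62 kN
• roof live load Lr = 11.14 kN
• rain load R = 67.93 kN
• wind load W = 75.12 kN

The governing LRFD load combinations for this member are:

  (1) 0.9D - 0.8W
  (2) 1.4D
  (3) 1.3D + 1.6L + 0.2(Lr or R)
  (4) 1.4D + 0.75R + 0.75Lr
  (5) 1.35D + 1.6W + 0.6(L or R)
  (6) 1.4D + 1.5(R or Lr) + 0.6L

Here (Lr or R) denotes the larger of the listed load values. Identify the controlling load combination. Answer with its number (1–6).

(Lr or R) → R = 67.93 kN; (L or R) → R = 67.93 kN; (R or Lr) → R = 67.93 kN.
(1) 0.9(229.56) - 0.8(75.12) = 146.51
(2) 1.4(229.56) = 321.38
(3) 1.3(229.56) + 1.6(39.62) + 0.2(67.93) = 375.41
(4) 1.4(229.56) + 0.75(67.93) + 0.75(11.14) = 380.69
(5) 1.35(229.56) + 1.6(75.12) + 0.6(67.93) = 470.86
(6) 1.4(229.56) + 1.5(67.93) + 0.6(39.62) = 447.05
The largest value is 470.86 kN from combination 5.

Combination 5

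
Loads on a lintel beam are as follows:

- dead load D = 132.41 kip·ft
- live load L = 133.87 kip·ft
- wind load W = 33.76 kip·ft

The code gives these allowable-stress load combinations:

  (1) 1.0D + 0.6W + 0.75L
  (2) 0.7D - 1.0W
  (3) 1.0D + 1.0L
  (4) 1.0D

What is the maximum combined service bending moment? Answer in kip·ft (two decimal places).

266.28 kip·ft

(1) 1.0(132.41) + 0.6(33.76) + 0.75(133.87) = 132.41 + 20.26 + 100.40 = 253.07
(2) 0.7(132.41) - 1.0(33.76) = 92.69 - 33.76 = 58.93
(3) 1.0(132.41) + 1.0(133.87) = 132.41 + 133.87 = 266.28
(4) 1.0(132.41) = 132.41
Maximum is from combination 3.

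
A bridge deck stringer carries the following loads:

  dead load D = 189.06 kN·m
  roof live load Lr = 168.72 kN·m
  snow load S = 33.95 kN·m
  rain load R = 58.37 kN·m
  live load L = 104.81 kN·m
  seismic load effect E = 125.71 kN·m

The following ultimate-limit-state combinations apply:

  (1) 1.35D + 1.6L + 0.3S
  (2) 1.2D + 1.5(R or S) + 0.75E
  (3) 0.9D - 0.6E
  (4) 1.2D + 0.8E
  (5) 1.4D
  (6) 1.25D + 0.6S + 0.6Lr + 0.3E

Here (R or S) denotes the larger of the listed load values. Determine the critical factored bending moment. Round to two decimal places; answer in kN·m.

433.11 kN·m

(R or S) → R = 58.37 kN·m.
(1) 1.35(189.06) + 1.6(104.81) + 0.3(33.95) = 433.11
(2) 1.2(189.06) + 1.5(58.37) + 0.75(125.71) = 226.87 + 87.56 + 94.28 = 408.71
(3) 0.9(189.06) - 0.6(125.71) = 94.73
(4) 1.2(189.06) + 0.8(125.71) = 226.87 + 100.57 = 327.44
(5) 1.4(189.06) = 264.68
(6) 1.25(189.06) + 0.6(33.95) + 0.6(168.72) + 0.3(125.71) = 236.33 + 20.37 + 101.23 + 37.71 = 395.64
Combination 1 governs: M_u = 433.11 kN·m.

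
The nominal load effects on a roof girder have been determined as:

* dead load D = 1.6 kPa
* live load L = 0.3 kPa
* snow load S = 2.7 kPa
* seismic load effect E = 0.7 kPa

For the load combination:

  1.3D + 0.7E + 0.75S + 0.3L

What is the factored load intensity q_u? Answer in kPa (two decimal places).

4.69 kPa

1.3(1.6) + 0.7(0.7) + 0.75(2.7) + 0.3(0.3) = 2.08 + 0.49 + 2.03 + 0.09 = 4.69
q_u = 4.69 kPa.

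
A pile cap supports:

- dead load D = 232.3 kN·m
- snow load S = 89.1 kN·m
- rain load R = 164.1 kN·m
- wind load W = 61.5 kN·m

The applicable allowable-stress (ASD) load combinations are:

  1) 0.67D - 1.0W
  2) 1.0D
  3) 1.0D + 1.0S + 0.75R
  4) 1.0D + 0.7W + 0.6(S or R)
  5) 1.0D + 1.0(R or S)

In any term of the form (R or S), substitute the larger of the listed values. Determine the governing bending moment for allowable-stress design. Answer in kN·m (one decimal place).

(S or R) → R = 164.1 kN·m; (R or S) → R = 164.1 kN·m.
1) 0.67(232.3) - 1.0(61.5) = 155.6 - 61.5 = 94.1
2) 1.0(232.3) = 232.3
3) 1.0(232.3) + 1.0(89.1) + 0.75(164.1) = 232.3 + 89.1 + 123.1 = 444.5
4) 1.0(232.3) + 0.7(61.5) + 0.6(164.1) = 373.8
5) 1.0(232.3) + 1.0(164.1) = 232.3 + 164.1 = 396.4
Maximum is from combination 3.

444.5 kN·m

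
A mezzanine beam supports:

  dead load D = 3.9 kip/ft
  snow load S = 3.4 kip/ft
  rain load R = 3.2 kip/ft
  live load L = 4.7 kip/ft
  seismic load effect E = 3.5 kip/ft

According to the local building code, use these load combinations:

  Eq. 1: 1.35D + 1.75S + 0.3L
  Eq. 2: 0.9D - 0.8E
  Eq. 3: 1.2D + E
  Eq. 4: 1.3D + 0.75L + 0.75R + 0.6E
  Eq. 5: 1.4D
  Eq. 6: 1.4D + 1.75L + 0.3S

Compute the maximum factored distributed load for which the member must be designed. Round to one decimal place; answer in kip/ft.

14.7 kip/ft

Eq. 1: 1.35(3.9) + 1.75(3.4) + 0.3(4.7) = 12.6
Eq. 2: 0.9(3.9) - 0.8(3.5) = 3.5 - 2.8 = 0.7
Eq. 3: 1.2(3.9) + 1.0(3.5) = 4.7 + 3.5 = 8.2
Eq. 4: 1.3(3.9) + 0.75(4.7) + 0.75(3.2) + 0.6(3.5) = 5.1 + 3.5 + 2.4 + 2.1 = 13.1
Eq. 5: 1.4(3.9) = 5.5
Eq. 6: 1.4(3.9) + 1.75(4.7) + 0.3(3.4) = 5.5 + 8.2 + 1.0 = 14.7
Combination 6 governs: w_u = 14.7 kip/ft.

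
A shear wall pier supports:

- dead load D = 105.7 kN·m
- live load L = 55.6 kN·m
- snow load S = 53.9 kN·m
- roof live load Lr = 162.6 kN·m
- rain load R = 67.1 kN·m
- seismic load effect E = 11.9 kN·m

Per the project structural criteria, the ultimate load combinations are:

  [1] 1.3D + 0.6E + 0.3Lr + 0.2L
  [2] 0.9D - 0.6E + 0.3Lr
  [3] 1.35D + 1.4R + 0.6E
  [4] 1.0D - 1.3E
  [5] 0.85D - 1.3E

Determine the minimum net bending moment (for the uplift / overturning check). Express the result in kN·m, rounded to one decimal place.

[1] 1.3(105.7) + 0.6(11.9) + 0.3(162.6) + 0.2(55.6) = 204.5
[2] 0.9(105.7) - 0.6(11.9) + 0.3(162.6) = 95.1 - 7.1 + 48.8 = 136.8
[3] 1.35(105.7) + 1.4(67.1) + 0.6(11.9) = 243.8
[4] 1.0(105.7) - 1.3(11.9) = 105.7 - 15.5 = 90.2
[5] 0.85(105.7) - 1.3(11.9) = 74.4
Combination 5 gives the minimum: 74.4 kN·m.

74.4 kN·m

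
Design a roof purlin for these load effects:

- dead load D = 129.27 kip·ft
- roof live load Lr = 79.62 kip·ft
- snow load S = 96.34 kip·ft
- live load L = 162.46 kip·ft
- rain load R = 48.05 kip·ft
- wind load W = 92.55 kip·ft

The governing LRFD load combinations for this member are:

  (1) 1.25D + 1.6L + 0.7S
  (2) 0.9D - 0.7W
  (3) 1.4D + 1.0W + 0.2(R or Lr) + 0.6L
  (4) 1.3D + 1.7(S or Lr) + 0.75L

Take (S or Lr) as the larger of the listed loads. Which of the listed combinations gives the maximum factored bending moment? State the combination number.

(R or Lr) → Lr = 79.62 kip·ft; (S or Lr) → S = 96.34 kip·ft.
(1) 1.25(129.27) + 1.6(162.46) + 0.7(96.34) = 488.96
(2) 0.9(129.27) - 0.7(92.55) = 51.56
(3) 1.4(129.27) + 1.0(92.55) + 0.2(79.62) + 0.6(162.46) = 180.98 + 92.55 + 15.92 + 97.48 = 386.93
(4) 1.3(129.27) + 1.7(96.34) + 0.75(162.46) = 453.67
The largest value is 488.96 kip·ft from combination 1.

Combination 1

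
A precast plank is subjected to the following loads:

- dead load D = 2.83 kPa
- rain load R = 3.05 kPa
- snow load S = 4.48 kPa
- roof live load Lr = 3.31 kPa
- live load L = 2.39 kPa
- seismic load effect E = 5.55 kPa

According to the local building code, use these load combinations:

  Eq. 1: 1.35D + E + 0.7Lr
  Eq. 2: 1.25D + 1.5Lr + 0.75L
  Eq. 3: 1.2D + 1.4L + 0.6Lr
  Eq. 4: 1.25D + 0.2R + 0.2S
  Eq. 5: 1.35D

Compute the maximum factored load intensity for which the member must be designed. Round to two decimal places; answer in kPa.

Eq. 1: 1.35(2.83) + 1.0(5.55) + 0.7(3.31) = 3.82 + 5.55 + 2.32 = 11.69
Eq. 2: 1.25(2.83) + 1.5(3.31) + 0.75(2.39) = 3.54 + 4.97 + 1.79 = 10.30
Eq. 3: 1.2(2.83) + 1.4(2.39) + 0.6(3.31) = 8.73
Eq. 4: 1.25(2.83) + 0.2(3.05) + 0.2(4.48) = 5.04
Eq. 5: 1.35(2.83) = 3.82
Combination 1 governs: q_u = 11.69 kPa.

11.69 kPa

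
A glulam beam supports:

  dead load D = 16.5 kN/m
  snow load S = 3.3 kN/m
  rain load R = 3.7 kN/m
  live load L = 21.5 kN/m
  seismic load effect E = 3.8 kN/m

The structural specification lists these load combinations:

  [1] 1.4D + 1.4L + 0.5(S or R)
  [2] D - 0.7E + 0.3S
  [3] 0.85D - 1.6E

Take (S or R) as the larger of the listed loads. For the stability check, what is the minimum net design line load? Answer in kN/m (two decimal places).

7.95 kN/m

(S or R) → R = 3.7 kN/m.
[1] 1.4(16.5) + 1.4(21.5) + 0.5(3.7) = 55.05
[2] 1.0(16.5) - 0.7(3.8) + 0.3(3.3) = 14.83
[3] 0.85(16.5) - 1.6(3.8) = 7.95
Combination 3 gives the minimum: 7.95 kN/m.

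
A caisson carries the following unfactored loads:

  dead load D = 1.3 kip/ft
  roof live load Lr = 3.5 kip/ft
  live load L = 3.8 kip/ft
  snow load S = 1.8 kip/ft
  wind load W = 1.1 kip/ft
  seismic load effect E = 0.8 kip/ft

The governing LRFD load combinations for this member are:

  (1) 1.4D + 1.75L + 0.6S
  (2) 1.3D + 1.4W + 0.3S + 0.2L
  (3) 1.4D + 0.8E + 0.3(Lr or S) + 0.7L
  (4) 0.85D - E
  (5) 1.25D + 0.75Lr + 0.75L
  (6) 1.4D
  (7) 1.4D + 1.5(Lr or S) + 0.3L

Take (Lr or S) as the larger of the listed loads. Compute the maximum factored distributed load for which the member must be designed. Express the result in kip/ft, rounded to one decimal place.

9.6 kip/ft

(Lr or S) → Lr = 3.5 kip/ft.
(1) 1.4(1.3) + 1.75(3.8) + 0.6(1.8) = 1.8 + 6.7 + 1.1 = 9.6
(2) 1.3(1.3) + 1.4(1.1) + 0.3(1.8) + 0.2(3.8) = 1.7 + 1.5 + 0.5 + 0.8 = 4.5
(3) 1.4(1.3) + 0.8(0.8) + 0.3(3.5) + 0.7(3.8) = 1.8 + 0.6 + 1.1 + 2.7 = 6.2
(4) 0.85(1.3) - 1.0(0.8) = 1.1 - 0.8 = 0.3
(5) 1.25(1.3) + 0.75(3.5) + 0.75(3.8) = 1.6 + 2.6 + 2.9 = 7.1
(6) 1.4(1.3) = 1.8
(7) 1.4(1.3) + 1.5(3.5) + 0.3(3.8) = 1.8 + 5.3 + 1.1 = 8.2
The controlling combination is 1, giving 9.6 kip/ft.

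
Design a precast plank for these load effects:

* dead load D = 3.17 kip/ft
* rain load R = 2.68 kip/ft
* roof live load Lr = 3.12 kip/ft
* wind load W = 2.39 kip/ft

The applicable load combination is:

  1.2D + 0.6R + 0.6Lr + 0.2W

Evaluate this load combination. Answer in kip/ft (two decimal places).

1.2(3.17) + 0.6(2.68) + 0.6(3.12) + 0.2(2.39) = 7.76
w_u = 7.76 kip/ft.

7.76 kip/ft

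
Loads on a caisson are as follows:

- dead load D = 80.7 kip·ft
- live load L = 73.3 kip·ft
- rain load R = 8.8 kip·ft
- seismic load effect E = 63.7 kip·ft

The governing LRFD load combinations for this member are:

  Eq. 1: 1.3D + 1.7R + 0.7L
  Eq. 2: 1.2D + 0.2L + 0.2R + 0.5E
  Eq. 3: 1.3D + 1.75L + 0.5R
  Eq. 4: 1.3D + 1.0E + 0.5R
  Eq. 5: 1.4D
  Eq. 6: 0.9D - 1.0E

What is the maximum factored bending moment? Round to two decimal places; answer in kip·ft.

Eq. 1: 1.3(80.7) + 1.7(8.8) + 0.7(73.3) = 104.91 + 14.96 + 51.31 = 171.18
Eq. 2: 1.2(80.7) + 0.2(73.3) + 0.2(8.8) + 0.5(63.7) = 96.84 + 14.66 + 1.76 + 31.85 = 145.11
Eq. 3: 1.3(80.7) + 1.75(73.3) + 0.5(8.8) = 104.91 + 128.28 + 4.40 = 237.59
Eq. 4: 1.3(80.7) + 1.0(63.7) + 0.5(8.8) = 104.91 + 63.70 + 4.40 = 173.01
Eq. 5: 1.4(80.7) = 112.98
Eq. 6: 0.9(80.7) - 1.0(63.7) = 72.63 - 63.70 = 8.93
The controlling combination is 3, giving 237.59 kip·ft.

237.59 kip·ft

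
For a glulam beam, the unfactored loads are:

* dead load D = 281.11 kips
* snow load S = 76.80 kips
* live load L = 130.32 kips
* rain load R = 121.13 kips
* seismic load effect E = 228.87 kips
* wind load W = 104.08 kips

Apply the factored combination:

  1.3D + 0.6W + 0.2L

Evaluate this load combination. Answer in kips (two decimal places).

453.96 kips

1.3(281.11) + 0.6(104.08) + 0.2(130.32) = 453.96
P_u = 453.96 kips.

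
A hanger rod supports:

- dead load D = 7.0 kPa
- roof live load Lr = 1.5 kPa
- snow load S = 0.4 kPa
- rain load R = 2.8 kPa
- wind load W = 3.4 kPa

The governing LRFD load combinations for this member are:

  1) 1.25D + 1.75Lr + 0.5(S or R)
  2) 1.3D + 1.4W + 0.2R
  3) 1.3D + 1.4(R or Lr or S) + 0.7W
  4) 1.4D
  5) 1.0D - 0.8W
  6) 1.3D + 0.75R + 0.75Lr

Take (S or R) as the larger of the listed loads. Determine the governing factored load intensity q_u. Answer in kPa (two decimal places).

15.40 kPa

(S or R) → R = 2.8 kPa; (R or Lr or S) → R = 2.8 kPa.
1) 1.25(7.0) + 1.75(1.5) + 0.5(2.8) = 12.78
2) 1.3(7.0) + 1.4(3.4) + 0.2(2.8) = 14.42
3) 1.3(7.0) + 1.4(2.8) + 0.7(3.4) = 15.40
4) 1.4(7.0) = 9.80
5) 1.0(7.0) - 0.8(3.4) = 4.28
6) 1.3(7.0) + 0.75(2.8) + 0.75(1.5) = 12.33
Maximum is from combination 3.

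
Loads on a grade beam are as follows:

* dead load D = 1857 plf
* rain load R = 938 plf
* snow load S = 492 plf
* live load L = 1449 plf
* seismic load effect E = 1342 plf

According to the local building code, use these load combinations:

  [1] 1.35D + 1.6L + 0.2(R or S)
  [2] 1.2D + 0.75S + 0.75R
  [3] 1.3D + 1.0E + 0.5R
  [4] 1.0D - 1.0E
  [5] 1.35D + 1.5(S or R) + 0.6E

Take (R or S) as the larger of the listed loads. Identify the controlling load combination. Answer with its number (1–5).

Combination 1

(R or S) → R = 938 plf; (S or R) → R = 938 plf.
[1] 1.35(1857) + 1.6(1449) + 0.2(938) = 5013.0
[2] 1.2(1857) + 0.75(492) + 0.75(938) = 3300.9
[3] 1.3(1857) + 1.0(1342) + 0.5(938) = 4225.1
[4] 1.0(1857) - 1.0(1342) = 515.0
[5] 1.35(1857) + 1.5(938) + 0.6(1342) = 4719.2
The largest value is 5013.0 plf from combination 1.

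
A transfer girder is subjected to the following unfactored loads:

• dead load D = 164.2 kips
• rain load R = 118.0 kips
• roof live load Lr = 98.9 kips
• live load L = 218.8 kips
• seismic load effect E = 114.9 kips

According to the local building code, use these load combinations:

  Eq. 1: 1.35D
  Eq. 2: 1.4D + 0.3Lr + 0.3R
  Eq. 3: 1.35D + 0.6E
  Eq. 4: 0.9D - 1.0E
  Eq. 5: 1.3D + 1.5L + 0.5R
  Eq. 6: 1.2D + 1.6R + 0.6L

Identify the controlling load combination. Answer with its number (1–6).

Eq. 1: 1.35(164.2) = 221.7
Eq. 2: 1.4(164.2) + 0.3(98.9) + 0.3(118.0) = 295.0
Eq. 3: 1.35(164.2) + 0.6(114.9) = 290.6
Eq. 4: 0.9(164.2) - 1.0(114.9) = 32.9
Eq. 5: 1.3(164.2) + 1.5(218.8) + 0.5(118.0) = 600.7
Eq. 6: 1.2(164.2) + 1.6(118.0) + 0.6(218.8) = 517.1
The largest value is 600.7 kips from combination 5.

Combination 5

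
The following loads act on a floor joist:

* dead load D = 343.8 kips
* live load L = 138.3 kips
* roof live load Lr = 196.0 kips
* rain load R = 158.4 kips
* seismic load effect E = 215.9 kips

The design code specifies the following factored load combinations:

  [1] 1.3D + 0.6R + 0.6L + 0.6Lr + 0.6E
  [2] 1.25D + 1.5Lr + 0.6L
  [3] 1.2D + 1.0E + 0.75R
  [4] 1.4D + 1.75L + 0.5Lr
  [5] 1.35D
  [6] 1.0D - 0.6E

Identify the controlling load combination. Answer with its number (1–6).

Combination 1

[1] 1.3(343.8) + 0.6(158.4) + 0.6(138.3) + 0.6(196.0) + 0.6(215.9) = 872.10
[2] 1.25(343.8) + 1.5(196.0) + 0.6(138.3) = 806.73
[3] 1.2(343.8) + 1.0(215.9) + 0.75(158.4) = 747.26
[4] 1.4(343.8) + 1.75(138.3) + 0.5(196.0) = 821.35
[5] 1.35(343.8) = 464.13
[6] 1.0(343.8) - 0.6(215.9) = 214.26
The largest value is 872.10 kips from combination 1.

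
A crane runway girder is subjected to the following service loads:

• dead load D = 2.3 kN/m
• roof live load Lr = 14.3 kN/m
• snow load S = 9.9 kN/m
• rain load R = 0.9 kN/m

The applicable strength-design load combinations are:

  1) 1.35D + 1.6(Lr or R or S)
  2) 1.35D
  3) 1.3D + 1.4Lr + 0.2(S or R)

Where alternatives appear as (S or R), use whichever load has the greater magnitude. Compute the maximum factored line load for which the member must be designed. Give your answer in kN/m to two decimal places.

25.99 kN/m

(Lr or R or S) → Lr = 14.3 kN/m; (S or R) → S = 9.9 kN/m.
1) 1.35(2.3) + 1.6(14.3) = 25.99
2) 1.35(2.3) = 3.11
3) 1.3(2.3) + 1.4(14.3) + 0.2(9.9) = 24.99
Maximum is from combination 1.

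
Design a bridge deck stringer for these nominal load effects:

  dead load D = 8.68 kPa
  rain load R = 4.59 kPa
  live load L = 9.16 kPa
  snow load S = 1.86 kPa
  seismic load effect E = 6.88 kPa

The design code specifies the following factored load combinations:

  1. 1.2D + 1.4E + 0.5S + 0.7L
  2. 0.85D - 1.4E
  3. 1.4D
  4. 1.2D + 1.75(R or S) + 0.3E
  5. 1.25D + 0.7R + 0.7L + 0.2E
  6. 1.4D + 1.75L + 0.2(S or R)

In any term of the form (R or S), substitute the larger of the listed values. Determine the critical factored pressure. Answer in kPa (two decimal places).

(R or S) → R = 4.59 kPa; (S or R) → R = 4.59 kPa.
1. 1.2(8.68) + 1.4(6.88) + 0.5(1.86) + 0.7(9.16) = 10.42 + 9.63 + 0.93 + 6.41 = 27.39
2. 0.85(8.68) - 1.4(6.88) = 7.38 - 9.63 = -2.25
3. 1.4(8.68) = 12.15
4. 1.2(8.68) + 1.75(4.59) + 0.3(6.88) = 10.42 + 8.03 + 2.06 = 20.51
5. 1.25(8.68) + 0.7(4.59) + 0.7(9.16) + 0.2(6.88) = 10.85 + 3.21 + 6.41 + 1.38 = 21.85
6. 1.4(8.68) + 1.75(9.16) + 0.2(4.59) = 12.15 + 16.03 + 0.92 = 29.10
The controlling combination is 6, giving 29.10 kPa.

29.10 kPa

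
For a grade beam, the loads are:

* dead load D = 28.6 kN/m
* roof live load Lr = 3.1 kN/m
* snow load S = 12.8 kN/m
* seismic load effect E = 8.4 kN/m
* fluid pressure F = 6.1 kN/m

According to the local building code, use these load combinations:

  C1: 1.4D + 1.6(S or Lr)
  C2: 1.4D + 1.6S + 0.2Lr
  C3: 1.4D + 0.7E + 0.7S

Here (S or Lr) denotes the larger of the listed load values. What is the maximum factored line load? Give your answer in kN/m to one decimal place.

61.1 kN/m

(S or Lr) → S = 12.8 kN/m.
C1: 1.4(28.6) + 1.6(12.8) = 60.5
C2: 1.4(28.6) + 1.6(12.8) + 0.2(3.1) = 61.1
C3: 1.4(28.6) + 0.7(8.4) + 0.7(12.8) = 54.9
Maximum is from combination 2.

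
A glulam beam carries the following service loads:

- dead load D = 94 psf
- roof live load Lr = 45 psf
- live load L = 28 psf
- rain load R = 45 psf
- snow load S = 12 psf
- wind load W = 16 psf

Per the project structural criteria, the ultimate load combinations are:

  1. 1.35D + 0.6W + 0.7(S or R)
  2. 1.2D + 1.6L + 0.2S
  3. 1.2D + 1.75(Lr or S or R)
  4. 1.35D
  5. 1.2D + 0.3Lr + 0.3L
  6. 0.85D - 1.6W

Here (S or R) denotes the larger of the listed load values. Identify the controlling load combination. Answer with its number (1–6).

(S or R) → R = 45 psf; (Lr or S or R) → Lr = 45 psf.
1. 1.35(94) + 0.6(16) + 0.7(45) = 168.00
2. 1.2(94) + 1.6(28) + 0.2(12) = 160.00
3. 1.2(94) + 1.75(45) = 191.55
4. 1.35(94) = 126.90
5. 1.2(94) + 0.3(45) + 0.3(28) = 134.70
6. 0.85(94) - 1.6(16) = 54.30
The largest value is 191.55 psf from combination 3.

Combination 3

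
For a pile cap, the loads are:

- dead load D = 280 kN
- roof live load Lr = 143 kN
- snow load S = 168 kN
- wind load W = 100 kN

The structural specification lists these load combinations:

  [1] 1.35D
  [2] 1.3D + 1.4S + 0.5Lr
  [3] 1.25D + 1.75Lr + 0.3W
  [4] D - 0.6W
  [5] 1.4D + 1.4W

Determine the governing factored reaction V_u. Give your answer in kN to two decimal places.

670.70 kN

[1] 1.35(280) = 378.00
[2] 1.3(280) + 1.4(168) + 0.5(143) = 364.00 + 235.20 + 71.50 = 670.70
[3] 1.25(280) + 1.75(143) + 0.3(100) = 350.00 + 250.25 + 30.00 = 630.25
[4] 1.0(280) - 0.6(100) = 280.00 - 60.00 = 220.00
[5] 1.4(280) + 1.4(100) = 392.00 + 140.00 = 532.00
The controlling combination is 2, giving 670.70 kN.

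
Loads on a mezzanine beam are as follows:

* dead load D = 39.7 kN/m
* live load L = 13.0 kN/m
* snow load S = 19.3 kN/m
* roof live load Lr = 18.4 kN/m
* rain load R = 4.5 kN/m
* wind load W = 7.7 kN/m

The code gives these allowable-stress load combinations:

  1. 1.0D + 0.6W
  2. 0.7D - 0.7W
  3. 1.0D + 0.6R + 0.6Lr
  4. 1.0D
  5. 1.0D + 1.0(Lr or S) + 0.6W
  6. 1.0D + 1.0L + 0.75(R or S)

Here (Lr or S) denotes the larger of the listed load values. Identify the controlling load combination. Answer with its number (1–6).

(Lr or S) → S = 19.3 kN/m; (R or S) → S = 19.3 kN/m.
1. 1.0(39.7) + 0.6(7.7) = 39.70 + 4.62 = 44.32
2. 0.7(39.7) - 0.7(7.7) = 27.79 - 5.39 = 22.40
3. 1.0(39.7) + 0.6(4.5) + 0.6(18.4) = 39.70 + 2.70 + 11.04 = 53.44
4. 1.0(39.7) = 39.70
5. 1.0(39.7) + 1.0(19.3) + 0.6(7.7) = 39.70 + 19.30 + 4.62 = 63.62
6. 1.0(39.7) + 1.0(13.0) + 0.75(19.3) = 39.70 + 13.00 + 14.48 = 67.18
The largest value is 67.18 kN/m from combination 6.

Combination 6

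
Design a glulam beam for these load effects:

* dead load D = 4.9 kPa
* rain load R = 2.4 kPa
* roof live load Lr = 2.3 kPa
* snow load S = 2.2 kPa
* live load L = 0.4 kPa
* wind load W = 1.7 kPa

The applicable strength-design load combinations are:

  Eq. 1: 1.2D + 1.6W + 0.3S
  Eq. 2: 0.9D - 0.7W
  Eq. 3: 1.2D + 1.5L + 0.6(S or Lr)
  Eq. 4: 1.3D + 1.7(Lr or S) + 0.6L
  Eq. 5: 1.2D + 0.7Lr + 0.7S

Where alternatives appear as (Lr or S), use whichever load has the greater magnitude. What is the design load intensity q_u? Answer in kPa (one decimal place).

10.5 kPa

(S or Lr) → Lr = 2.3 kPa; (Lr or S) → Lr = 2.3 kPa.
Eq. 1: 1.2(4.9) + 1.6(1.7) + 0.3(2.2) = 5.9 + 2.7 + 0.7 = 9.3
Eq. 2: 0.9(4.9) - 0.7(1.7) = 4.4 - 1.2 = 3.2
Eq. 3: 1.2(4.9) + 1.5(0.4) + 0.6(2.3) = 5.9 + 0.6 + 1.4 = 7.9
Eq. 4: 1.3(4.9) + 1.7(2.3) + 0.6(0.4) = 6.4 + 3.9 + 0.2 = 10.5
Eq. 5: 1.2(4.9) + 0.7(2.3) + 0.7(2.2) = 5.9 + 1.6 + 1.5 = 9.0
Combination 4 governs: q_u = 10.5 kPa.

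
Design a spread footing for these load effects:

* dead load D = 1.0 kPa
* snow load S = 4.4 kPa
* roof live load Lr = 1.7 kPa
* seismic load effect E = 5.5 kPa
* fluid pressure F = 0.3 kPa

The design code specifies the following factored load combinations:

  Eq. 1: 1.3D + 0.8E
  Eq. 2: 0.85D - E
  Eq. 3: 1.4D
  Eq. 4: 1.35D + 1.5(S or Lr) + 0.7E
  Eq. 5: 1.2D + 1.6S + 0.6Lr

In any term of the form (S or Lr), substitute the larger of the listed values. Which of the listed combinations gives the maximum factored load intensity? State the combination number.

Combination 4

(S or Lr) → S = 4.4 kPa.
Eq. 1: 1.3(1.0) + 0.8(5.5) = 1.3 + 4.4 = 5.7
Eq. 2: 0.85(1.0) - 1.0(5.5) = -4.7
Eq. 3: 1.4(1.0) = 1.4
Eq. 4: 1.35(1.0) + 1.5(4.4) + 0.7(5.5) = 11.8
Eq. 5: 1.2(1.0) + 1.6(4.4) + 0.6(1.7) = 9.3
The largest value is 11.8 kPa from combination 4.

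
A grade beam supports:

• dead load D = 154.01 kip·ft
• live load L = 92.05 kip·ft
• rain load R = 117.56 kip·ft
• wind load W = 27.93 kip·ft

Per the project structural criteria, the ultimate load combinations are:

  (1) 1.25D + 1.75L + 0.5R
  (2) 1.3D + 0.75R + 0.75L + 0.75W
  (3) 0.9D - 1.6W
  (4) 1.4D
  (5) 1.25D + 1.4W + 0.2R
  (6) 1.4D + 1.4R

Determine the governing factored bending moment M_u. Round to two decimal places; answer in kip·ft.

(1) 1.25(154.01) + 1.75(92.05) + 0.5(117.56) = 412.38
(2) 1.3(154.01) + 0.75(117.56) + 0.75(92.05) + 0.75(27.93) = 378.37
(3) 0.9(154.01) - 1.6(27.93) = 93.92
(4) 1.4(154.01) = 215.61
(5) 1.25(154.01) + 1.4(27.93) + 0.2(117.56) = 255.13
(6) 1.4(154.01) + 1.4(117.56) = 380.20
Combination 1 governs: M_u = 412.38 kip·ft.

412.38 kip·ft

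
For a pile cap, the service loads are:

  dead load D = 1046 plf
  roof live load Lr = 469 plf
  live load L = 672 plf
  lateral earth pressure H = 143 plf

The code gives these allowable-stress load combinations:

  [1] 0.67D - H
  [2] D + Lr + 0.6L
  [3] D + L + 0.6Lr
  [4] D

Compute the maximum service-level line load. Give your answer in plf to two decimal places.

[1] 0.67(1046) - 1.0(143) = 557.82
[2] 1.0(1046) + 1.0(469) + 0.6(672) = 1918.20
[3] 1.0(1046) + 1.0(672) + 0.6(469) = 1999.40
[4] 1.0(1046) = 1046.00
Combination 3 governs: w = 1999.40 plf.

1999.40 plf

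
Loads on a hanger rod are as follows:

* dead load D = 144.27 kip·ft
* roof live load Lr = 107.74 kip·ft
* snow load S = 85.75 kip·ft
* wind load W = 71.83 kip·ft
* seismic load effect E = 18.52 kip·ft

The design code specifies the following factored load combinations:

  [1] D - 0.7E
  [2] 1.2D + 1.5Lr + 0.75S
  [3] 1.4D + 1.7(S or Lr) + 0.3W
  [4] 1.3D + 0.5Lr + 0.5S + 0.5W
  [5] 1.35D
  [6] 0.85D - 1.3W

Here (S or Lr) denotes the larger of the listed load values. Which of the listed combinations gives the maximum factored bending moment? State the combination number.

Combination 3

(S or Lr) → Lr = 107.74 kip·ft.
[1] 1.0(144.27) - 0.7(18.52) = 144.27 - 12.96 = 131.31
[2] 1.2(144.27) + 1.5(107.74) + 0.75(85.75) = 399.05
[3] 1.4(144.27) + 1.7(107.74) + 0.3(71.83) = 201.98 + 183.16 + 21.55 = 406.69
[4] 1.3(144.27) + 0.5(107.74) + 0.5(85.75) + 0.5(71.83) = 320.21
[5] 1.35(144.27) = 194.76
[6] 0.85(144.27) - 1.3(71.83) = 122.63 - 93.38 = 29.25
The largest value is 406.69 kip·ft from combination 3.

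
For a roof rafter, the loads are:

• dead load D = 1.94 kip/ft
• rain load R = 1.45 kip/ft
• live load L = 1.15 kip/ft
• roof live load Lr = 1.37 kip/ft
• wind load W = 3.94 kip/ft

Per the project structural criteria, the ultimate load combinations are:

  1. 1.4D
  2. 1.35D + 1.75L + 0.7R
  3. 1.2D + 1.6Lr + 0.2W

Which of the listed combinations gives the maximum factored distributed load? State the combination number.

1. 1.4(1.94) = 2.72
2. 1.35(1.94) + 1.75(1.15) + 0.7(1.45) = 2.62 + 2.01 + 1.02 = 5.65
3. 1.2(1.94) + 1.6(1.37) + 0.2(3.94) = 2.33 + 2.19 + 0.79 = 5.31
The largest value is 5.65 kip/ft from combination 2.

Combination 2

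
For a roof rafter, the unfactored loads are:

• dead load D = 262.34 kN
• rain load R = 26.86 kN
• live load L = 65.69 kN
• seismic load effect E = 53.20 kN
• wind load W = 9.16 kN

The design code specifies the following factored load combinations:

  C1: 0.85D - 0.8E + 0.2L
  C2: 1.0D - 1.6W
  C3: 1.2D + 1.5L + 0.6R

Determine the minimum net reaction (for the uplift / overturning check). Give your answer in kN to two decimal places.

193.57 kN

C1: 0.85(262.34) - 0.8(53.20) + 0.2(65.69) = 222.99 - 42.56 + 13.14 = 193.57
C2: 1.0(262.34) - 1.6(9.16) = 262.34 - 14.66 = 247.68
C3: 1.2(262.34) + 1.5(65.69) + 0.6(26.86) = 429.46
Combination 1 gives the minimum: 193.57 kN.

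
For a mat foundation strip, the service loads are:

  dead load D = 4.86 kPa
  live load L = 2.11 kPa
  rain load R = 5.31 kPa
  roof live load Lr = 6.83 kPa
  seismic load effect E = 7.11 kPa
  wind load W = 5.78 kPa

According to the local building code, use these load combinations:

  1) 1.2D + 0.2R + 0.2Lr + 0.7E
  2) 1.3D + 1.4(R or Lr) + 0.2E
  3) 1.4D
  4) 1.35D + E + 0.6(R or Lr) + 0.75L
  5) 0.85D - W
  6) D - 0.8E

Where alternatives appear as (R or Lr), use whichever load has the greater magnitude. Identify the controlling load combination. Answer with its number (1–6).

Combination 4

(R or Lr) → Lr = 6.83 kPa.
1) 1.2(4.86) + 0.2(5.31) + 0.2(6.83) + 0.7(7.11) = 5.83 + 1.06 + 1.37 + 4.98 = 13.24
2) 1.3(4.86) + 1.4(6.83) + 0.2(7.11) = 6.32 + 9.56 + 1.42 = 17.30
3) 1.4(4.86) = 6.80
4) 1.35(4.86) + 1.0(7.11) + 0.6(6.83) + 0.75(2.11) = 6.56 + 7.11 + 4.10 + 1.58 = 19.35
5) 0.85(4.86) - 1.0(5.78) = 4.13 - 5.78 = -1.65
6) 1.0(4.86) - 0.8(7.11) = 4.86 - 5.69 = -0.83
The largest value is 19.35 kPa from combination 4.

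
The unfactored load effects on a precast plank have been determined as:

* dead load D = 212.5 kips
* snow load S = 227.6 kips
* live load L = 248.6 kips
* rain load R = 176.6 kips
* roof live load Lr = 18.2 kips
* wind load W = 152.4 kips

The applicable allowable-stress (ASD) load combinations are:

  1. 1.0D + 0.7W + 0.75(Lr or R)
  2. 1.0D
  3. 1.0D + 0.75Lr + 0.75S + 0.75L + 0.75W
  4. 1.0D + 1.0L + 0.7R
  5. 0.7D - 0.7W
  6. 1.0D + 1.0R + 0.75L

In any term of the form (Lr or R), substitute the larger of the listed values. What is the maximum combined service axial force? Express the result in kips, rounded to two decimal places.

(Lr or R) → R = 176.6 kips.
1. 1.0(212.5) + 0.7(152.4) + 0.75(176.6) = 451.63
2. 1.0(212.5) = 212.50
3. 1.0(212.5) + 0.75(18.2) + 0.75(227.6) + 0.75(248.6) + 0.75(152.4) = 697.60
4. 1.0(212.5) + 1.0(248.6) + 0.7(176.6) = 584.72
5. 0.7(212.5) - 0.7(152.4) = 42.07
6. 1.0(212.5) + 1.0(176.6) + 0.75(248.6) = 575.55
Combination 3 governs: P = 697.60 kips.

697.60 kips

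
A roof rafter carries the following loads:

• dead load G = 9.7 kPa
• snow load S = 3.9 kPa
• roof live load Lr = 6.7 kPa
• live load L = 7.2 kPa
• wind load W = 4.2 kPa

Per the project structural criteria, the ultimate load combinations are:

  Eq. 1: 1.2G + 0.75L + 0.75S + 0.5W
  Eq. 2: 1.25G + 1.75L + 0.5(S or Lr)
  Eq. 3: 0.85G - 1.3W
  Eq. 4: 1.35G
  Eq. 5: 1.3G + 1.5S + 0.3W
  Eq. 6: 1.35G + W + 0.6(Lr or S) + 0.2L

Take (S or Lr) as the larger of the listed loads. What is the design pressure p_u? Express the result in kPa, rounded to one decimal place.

(S or Lr) → Lr = 6.7 kPa; (Lr or S) → Lr = 6.7 kPa.
Eq. 1: 1.2(9.7) + 0.75(7.2) + 0.75(3.9) + 0.5(4.2) = 22.1
Eq. 2: 1.25(9.7) + 1.75(7.2) + 0.5(6.7) = 28.1
Eq. 3: 0.85(9.7) - 1.3(4.2) = 2.8
Eq. 4: 1.35(9.7) = 13.1
Eq. 5: 1.3(9.7) + 1.5(3.9) + 0.3(4.2) = 19.7
Eq. 6: 1.35(9.7) + 1.0(4.2) + 0.6(6.7) + 0.2(7.2) = 22.8
Maximum is from combination 2.

28.1 kPa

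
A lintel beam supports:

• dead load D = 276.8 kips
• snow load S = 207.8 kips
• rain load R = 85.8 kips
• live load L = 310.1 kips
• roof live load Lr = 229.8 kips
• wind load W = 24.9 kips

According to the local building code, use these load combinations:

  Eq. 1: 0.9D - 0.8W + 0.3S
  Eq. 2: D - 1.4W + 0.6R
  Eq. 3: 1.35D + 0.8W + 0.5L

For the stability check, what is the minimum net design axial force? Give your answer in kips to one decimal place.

291.5 kips

Eq. 1: 0.9(276.8) - 0.8(24.9) + 0.3(207.8) = 249.1 - 19.9 + 62.3 = 291.5
Eq. 2: 1.0(276.8) - 1.4(24.9) + 0.6(85.8) = 276.8 - 34.9 + 51.5 = 293.4
Eq. 3: 1.35(276.8) + 0.8(24.9) + 0.5(310.1) = 373.7 + 19.9 + 155.1 = 548.7
Combination 1 gives the minimum: 291.5 kips.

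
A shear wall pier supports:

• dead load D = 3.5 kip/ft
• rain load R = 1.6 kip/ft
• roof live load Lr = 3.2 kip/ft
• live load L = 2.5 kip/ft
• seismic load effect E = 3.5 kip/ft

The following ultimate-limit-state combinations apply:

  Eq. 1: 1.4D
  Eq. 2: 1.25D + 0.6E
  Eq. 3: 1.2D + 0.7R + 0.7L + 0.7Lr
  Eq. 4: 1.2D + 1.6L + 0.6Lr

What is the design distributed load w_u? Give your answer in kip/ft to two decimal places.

10.12 kip/ft

Eq. 1: 1.4(3.5) = 4.90
Eq. 2: 1.25(3.5) + 0.6(3.5) = 4.38 + 2.10 = 6.48
Eq. 3: 1.2(3.5) + 0.7(1.6) + 0.7(2.5) + 0.7(3.2) = 4.20 + 1.12 + 1.75 + 2.24 = 9.31
Eq. 4: 1.2(3.5) + 1.6(2.5) + 0.6(3.2) = 4.20 + 4.00 + 1.92 = 10.12
Combination 4 governs: w_u = 10.12 kip/ft.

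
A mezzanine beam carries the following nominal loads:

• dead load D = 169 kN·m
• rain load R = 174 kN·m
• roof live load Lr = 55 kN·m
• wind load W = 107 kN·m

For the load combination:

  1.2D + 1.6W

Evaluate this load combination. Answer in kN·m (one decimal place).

374.0 kN·m

1.2(169) + 1.6(107) = 202.8 + 171.2 = 374.0
M_u = 374.0 kN·m.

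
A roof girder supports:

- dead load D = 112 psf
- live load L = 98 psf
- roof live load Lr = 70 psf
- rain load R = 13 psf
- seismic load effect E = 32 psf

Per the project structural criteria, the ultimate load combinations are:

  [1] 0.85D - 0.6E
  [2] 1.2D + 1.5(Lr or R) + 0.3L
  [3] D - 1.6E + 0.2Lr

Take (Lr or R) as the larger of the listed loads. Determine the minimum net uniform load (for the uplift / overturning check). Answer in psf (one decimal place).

(Lr or R) → Lr = 70 psf.
[1] 0.85(112) - 0.6(32) = 95.2 - 19.2 = 76.0
[2] 1.2(112) + 1.5(70) + 0.3(98) = 134.4 + 105.0 + 29.4 = 268.8
[3] 1.0(112) - 1.6(32) + 0.2(70) = 112.0 - 51.2 + 14.0 = 74.8
Combination 3 gives the minimum: 74.8 psf.

74.8 psf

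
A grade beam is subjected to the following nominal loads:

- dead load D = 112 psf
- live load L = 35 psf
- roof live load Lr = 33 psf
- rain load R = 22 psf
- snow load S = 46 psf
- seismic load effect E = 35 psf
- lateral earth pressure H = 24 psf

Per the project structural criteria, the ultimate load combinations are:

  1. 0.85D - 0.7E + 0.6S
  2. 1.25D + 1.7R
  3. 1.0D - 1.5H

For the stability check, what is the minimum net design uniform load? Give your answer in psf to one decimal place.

76.0 psf

1. 0.85(112) - 0.7(35) + 0.6(46) = 95.2 - 24.5 + 27.6 = 98.3
2. 1.25(112) + 1.7(22) = 140.0 + 37.4 = 177.4
3. 1.0(112) - 1.5(24) = 112.0 - 36.0 = 76.0
Combination 3 gives the minimum: 76.0 psf.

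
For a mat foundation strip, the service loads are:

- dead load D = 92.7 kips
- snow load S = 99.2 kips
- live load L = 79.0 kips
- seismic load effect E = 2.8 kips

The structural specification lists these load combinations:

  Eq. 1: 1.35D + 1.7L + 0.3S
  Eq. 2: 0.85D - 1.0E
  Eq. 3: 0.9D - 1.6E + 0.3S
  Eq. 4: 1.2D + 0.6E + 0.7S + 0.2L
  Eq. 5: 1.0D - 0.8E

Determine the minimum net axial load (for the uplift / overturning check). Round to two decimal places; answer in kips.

76.00 kips

Eq. 1: 1.35(92.7) + 1.7(79.0) + 0.3(99.2) = 125.15 + 134.30 + 29.76 = 289.21
Eq. 2: 0.85(92.7) - 1.0(2.8) = 78.80 - 2.80 = 76.00
Eq. 3: 0.9(92.7) - 1.6(2.8) + 0.3(99.2) = 83.43 - 4.48 + 29.76 = 108.71
Eq. 4: 1.2(92.7) + 0.6(2.8) + 0.7(99.2) + 0.2(79.0) = 111.24 + 1.68 + 69.44 + 15.80 = 198.16
Eq. 5: 1.0(92.7) - 0.8(2.8) = 92.70 - 2.24 = 90.46
Combination 2 gives the minimum: 76.00 kips.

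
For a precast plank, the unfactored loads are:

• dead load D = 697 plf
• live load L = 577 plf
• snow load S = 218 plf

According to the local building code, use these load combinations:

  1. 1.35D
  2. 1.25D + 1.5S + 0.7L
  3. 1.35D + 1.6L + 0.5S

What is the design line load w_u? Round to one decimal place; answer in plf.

1. 1.35(697) = 941.0
2. 1.25(697) + 1.5(218) + 0.7(577) = 871.3 + 327.0 + 403.9 = 1602.2
3. 1.35(697) + 1.6(577) + 0.5(218) = 941.0 + 923.2 + 109.0 = 1973.2
The controlling combination is 3, giving 1973.2 plf.

1973.2 plf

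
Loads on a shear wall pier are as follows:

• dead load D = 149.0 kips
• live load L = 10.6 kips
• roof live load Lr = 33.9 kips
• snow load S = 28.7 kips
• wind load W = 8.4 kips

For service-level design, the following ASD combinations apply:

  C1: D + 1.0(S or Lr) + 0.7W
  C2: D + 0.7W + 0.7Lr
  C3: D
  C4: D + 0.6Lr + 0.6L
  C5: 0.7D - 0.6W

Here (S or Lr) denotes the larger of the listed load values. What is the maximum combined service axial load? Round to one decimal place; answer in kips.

188.8 kips

(S or Lr) → Lr = 33.9 kips.
C1: 1.0(149.0) + 1.0(33.9) + 0.7(8.4) = 149.0 + 33.9 + 5.9 = 188.8
C2: 1.0(149.0) + 0.7(8.4) + 0.7(33.9) = 149.0 + 5.9 + 23.7 = 178.6
C3: 1.0(149.0) = 149.0
C4: 1.0(149.0) + 0.6(33.9) + 0.6(10.6) = 149.0 + 20.3 + 6.4 = 175.7
C5: 0.7(149.0) - 0.6(8.4) = 104.3 - 5.0 = 99.3
The controlling combination is 1, giving 188.8 kips.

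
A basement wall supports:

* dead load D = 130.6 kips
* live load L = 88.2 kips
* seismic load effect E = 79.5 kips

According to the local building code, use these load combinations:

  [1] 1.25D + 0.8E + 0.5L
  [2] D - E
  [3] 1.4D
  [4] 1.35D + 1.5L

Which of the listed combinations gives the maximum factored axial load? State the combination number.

Combination 4

[1] 1.25(130.6) + 0.8(79.5) + 0.5(88.2) = 271.0
[2] 1.0(130.6) - 1.0(79.5) = 51.1
[3] 1.4(130.6) = 182.8
[4] 1.35(130.6) + 1.5(88.2) = 308.6
The largest value is 308.6 kips from combination 4.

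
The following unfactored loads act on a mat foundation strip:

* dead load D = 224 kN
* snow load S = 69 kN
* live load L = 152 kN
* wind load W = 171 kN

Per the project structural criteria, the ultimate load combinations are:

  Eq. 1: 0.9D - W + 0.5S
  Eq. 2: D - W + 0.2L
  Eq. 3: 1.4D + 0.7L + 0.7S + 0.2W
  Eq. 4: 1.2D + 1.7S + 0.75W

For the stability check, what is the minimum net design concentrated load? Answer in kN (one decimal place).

65.1 kN

Eq. 1: 0.9(224) - 1.0(171) + 0.5(69) = 201.6 - 171.0 + 34.5 = 65.1
Eq. 2: 1.0(224) - 1.0(171) + 0.2(152) = 224.0 - 171.0 + 30.4 = 83.4
Eq. 3: 1.4(224) + 0.7(152) + 0.7(69) + 0.2(171) = 313.6 + 106.4 + 48.3 + 34.2 = 502.5
Eq. 4: 1.2(224) + 1.7(69) + 0.75(171) = 268.8 + 117.3 + 128.3 = 514.4
Combination 1 gives the minimum: 65.1 kN.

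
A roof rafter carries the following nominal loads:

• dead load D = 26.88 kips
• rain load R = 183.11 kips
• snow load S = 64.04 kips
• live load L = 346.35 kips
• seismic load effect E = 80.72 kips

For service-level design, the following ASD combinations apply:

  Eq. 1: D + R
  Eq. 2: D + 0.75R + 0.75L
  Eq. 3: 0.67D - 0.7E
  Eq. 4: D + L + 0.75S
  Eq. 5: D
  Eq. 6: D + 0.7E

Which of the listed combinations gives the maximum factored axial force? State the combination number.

Eq. 1: 1.0(26.88) + 1.0(183.11) = 26.88 + 183.11 = 209.99
Eq. 2: 1.0(26.88) + 0.75(183.11) + 0.75(346.35) = 423.98
Eq. 3: 0.67(26.88) - 0.7(80.72) = 18.01 - 56.50 = -38.49
Eq. 4: 1.0(26.88) + 1.0(346.35) + 0.75(64.04) = 26.88 + 346.35 + 48.03 = 421.26
Eq. 5: 1.0(26.88) = 26.88
Eq. 6: 1.0(26.88) + 0.7(80.72) = 26.88 + 56.50 = 83.38
The largest value is 423.98 kips from combination 2.

Combination 2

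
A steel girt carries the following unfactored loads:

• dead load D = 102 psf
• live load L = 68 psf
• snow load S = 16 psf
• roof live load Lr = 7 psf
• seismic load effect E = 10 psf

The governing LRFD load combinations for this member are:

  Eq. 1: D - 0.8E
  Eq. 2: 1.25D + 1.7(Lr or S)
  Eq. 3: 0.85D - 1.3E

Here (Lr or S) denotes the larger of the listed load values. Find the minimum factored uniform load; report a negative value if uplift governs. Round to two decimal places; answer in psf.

(Lr or S) → S = 16 psf.
Eq. 1: 1.0(102) - 0.8(10) = 102.00 - 8.00 = 94.00
Eq. 2: 1.25(102) + 1.7(16) = 127.50 + 27.20 = 154.70
Eq. 3: 0.85(102) - 1.3(10) = 86.70 - 13.00 = 73.70
Combination 3 gives the minimum: 73.70 psf.

73.70 psf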